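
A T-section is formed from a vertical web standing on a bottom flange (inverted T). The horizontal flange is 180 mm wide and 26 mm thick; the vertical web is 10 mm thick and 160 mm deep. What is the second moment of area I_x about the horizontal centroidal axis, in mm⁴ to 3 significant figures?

I_x ≈ 1.40 × 10⁷ mm⁴

Break the section into simple shapes (no overlaps), measuring from the bottom-left corner of the bounding box.
Flange: 180 × 26, A = 4 680 mm², y = 13 mm, Ī = 263 640 mm⁴.
Web: 10 × 160, A = 1 600 mm², y = 106 mm, Ī = 3 413 333 mm⁴.
Centroid: ȳ = ΣA·y / ΣA = 36.694 mm.
Transfer each piece to the horizontal centroidal axis using Ī + A·d² with d = y − 36.694:
  flange: d = -23.694 mm → contributes +2 891 078 mm⁴
  web: d = 69.306 mm → contributes +11 098 589 mm⁴
Total I = 13 989 666 mm⁴.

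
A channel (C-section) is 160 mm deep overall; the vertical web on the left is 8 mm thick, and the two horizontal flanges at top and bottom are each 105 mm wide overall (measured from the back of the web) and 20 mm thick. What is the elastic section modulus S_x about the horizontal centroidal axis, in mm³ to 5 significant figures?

Treat the section as a set of non-overlapping primitives; coordinates are from the bounding-box lower-left.
Web: 8 × 160, A = 1 280 mm², y = 80 mm, Ī = 2 730 667 mm⁴.
Top flange (beyond web): 97 × 20, A = 1 940 mm², y = 150 mm, Ī = 64666.67 mm⁴.
Bottom flange (beyond web): 97 × 20, A = 1 940 mm², y = 10 mm, Ī = 64666.67 mm⁴.
By symmetry the centroid is at mid-height, ȳ = 80 mm.
Transfer each piece to the horizontal centroidal axis using Ī + A·d² with d = y − 80:
  web: d = 0 mm → contributes +2 730 667 mm⁴
  top flange (beyond web): d = 70 mm → contributes +9 570 667 mm⁴
  bottom flange (beyond web): d = -70 mm → contributes +9 570 667 mm⁴
Total I = 21 872 000 mm⁴.
Extreme fibre distance c = 80 mm; S = I/c = 273 400 mm³.

S_x ≈ 2.7340 × 10⁵ mm³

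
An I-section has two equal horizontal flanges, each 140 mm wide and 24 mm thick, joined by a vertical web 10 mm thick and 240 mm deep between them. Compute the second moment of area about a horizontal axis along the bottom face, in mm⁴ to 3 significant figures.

I_base ≈ 3.18 × 10⁸ mm⁴

Break the section into simple shapes (no overlaps), measuring from the bottom-left corner of the bounding box.
Bottom flange: 140 × 24, A = 3 360 mm², y = 12 mm, Ī = 161 280 mm⁴.
Web: 10 × 240, A = 2 400 mm², y = 144 mm, Ī = 11 520 000 mm⁴.
Top flange: 140 × 24, A = 3 360 mm², y = 276 mm, Ī = 161 280 mm⁴.
Transfer each piece to a horizontal axis along the bottom face using Ī + A·d² with d = y − 0:
  bottom flange: d = 12 mm → contributes +645 120 mm⁴
  web: d = 144 mm → contributes +61 286 400 mm⁴
  top flange: d = 276 mm → contributes +256 112 640 mm⁴
Total I = 318 044 160 mm⁴.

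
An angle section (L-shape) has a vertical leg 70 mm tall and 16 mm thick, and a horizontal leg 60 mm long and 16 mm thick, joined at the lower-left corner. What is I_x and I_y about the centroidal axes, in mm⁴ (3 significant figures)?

Break the section into simple shapes (no overlaps), measuring from the bottom-left corner of the bounding box.
Vertical leg: 16 × 70, A = 1 120 mm², y = 35 mm, Ī = 457 333 mm⁴.
Horizontal leg (remainder): 44 × 16, A = 704 mm², y = 8 mm, Ī = 15 019 mm⁴.
Centroid: ȳ = ΣA·y / ΣA = 24.579 mm.
Transfer each piece to the centroidal x-axis using Ī + A·d² with d = y − 24.579:
  vertical leg: d = 10.421 mm → contributes +578 963 mm⁴
  horizontal leg (remainder): d = -16.579 mm → contributes +208 521 mm⁴
Total I = 787 485 mm⁴.
For the y-axis: x̄ = 19.579 mm.
Repeating about the centroidal y-axis gives I_y = 526 525 mm⁴.

I_x ≈ 7.87 × 10⁵ mm⁴, I_y ≈ 5.27 × 10⁵ mm⁴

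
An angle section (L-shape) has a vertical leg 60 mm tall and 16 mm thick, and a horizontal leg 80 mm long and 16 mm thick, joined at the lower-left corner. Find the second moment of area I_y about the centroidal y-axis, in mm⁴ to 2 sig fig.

Treat the section as a set of non-overlapping primitives; coordinates are from the bounding-box lower-left.
Vertical leg: 16 × 60, A = 960 mm², x = 8 mm, Ī = 20 480 mm⁴.
Horizontal leg (remainder): 64 × 16, A = 1 024 mm², x = 48 mm, Ī = 349 525 mm⁴.
Centroid: x̄ = ΣA·x / ΣA = 28.65 mm.
Transfer each piece to the centroidal y-axis using Ī + A·d² with d = x − 28.65:
  vertical leg: d = -20.65 mm → contributes +429 654 mm⁴
  horizontal leg (remainder): d = 19.35 mm → contributes +733 126 mm⁴
Total I = 1 162 780 mm⁴.

I_y ≈ 1.2 × 10⁶ mm⁴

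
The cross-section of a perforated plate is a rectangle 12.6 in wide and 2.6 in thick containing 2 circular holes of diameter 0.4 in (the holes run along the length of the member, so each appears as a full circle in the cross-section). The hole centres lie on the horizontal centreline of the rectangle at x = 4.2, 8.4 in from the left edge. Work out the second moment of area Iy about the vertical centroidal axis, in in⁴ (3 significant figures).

Split into non-overlapping primitives; take the origin at the lower-left of the bounding box.
Plate: 12.6 × 2.6, A = 32.76 in², x = 6.3 in, Ī = 433.41 in⁴.
Hole 1 (subtracted): ⌀0.4, A = 0.12566 in², x = 4.2 in, Ī = 0.0012566 in⁴.
Hole 2 (subtracted): ⌀0.4, A = 0.12566 in², x = 8.4 in, Ī = 0.0012566 in⁴.
By symmetry the centroid is at mid-width, x̄ = 6.3 in.
Transfer each piece to the vertical centroidal axis using Ī + A·d² with d = x − 6.3:
  plate: d = 0 in → contributes +433.41 in⁴
  hole 1: d = -2.1 in → contributes −0.55543 in⁴
  hole 2: d = 2.1 in → contributes −0.55543 in⁴
Total I = 432.3 in⁴.

Iy ≈ 432 in⁴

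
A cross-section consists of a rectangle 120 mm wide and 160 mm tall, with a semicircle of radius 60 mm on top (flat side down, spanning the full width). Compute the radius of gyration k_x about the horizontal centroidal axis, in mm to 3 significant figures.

k_x ≈ 60.5 mm

Treat the section as a set of non-overlapping primitives; coordinates are from the bounding-box lower-left.
Rectangular body: 120 × 160, A = 19 200 mm², y = 80 mm, Ī = 40 960 000 mm⁴.
Semicircular cap: semicircle r = 60, A = 5654.9 mm², y = 185.46 mm, Ī = 1 422 450 mm⁴.
Centroid: ȳ = ΣA·y / ΣA = 103.99 mm.
Transfer each piece to the horizontal centroidal axis using Ī + A·d² with d = y − 103.99:
  rectangular body: d = -23.995 mm → contributes +52 014 474 mm⁴
  semicircular cap: d = 81.47 mm → contributes +38 955 767 mm⁴
Total I = 90 970 242 mm⁴.
Radius of gyration: k = √(I/A) = √(90 970 242 / 24 855) = 60.498 mm.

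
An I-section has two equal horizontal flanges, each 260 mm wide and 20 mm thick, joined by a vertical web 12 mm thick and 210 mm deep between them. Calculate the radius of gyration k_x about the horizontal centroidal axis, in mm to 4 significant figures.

k_x ≈ 106.7 mm

Split into non-overlapping primitives; take the origin at the lower-left of the bounding box.
Bottom flange: 260 × 20, A = 5 200 mm², y = 10 mm, Ī = 173 333 mm⁴.
Web: 12 × 210, A = 2 520 mm², y = 125 mm, Ī = 9 261 000 mm⁴.
Top flange: 260 × 20, A = 5 200 mm², y = 240 mm, Ī = 173 333 mm⁴.
By symmetry the centroid is at mid-height, ȳ = 125 mm.
Transfer each piece to the horizontal centroidal axis using Ī + A·d² with d = y − 125:
  bottom flange: d = -115 mm → contributes +68 943 333 mm⁴
  web: d = 0 mm → contributes +9 261 000 mm⁴
  top flange: d = 115 mm → contributes +68 943 333 mm⁴
Total I = 147 147 667 mm⁴.
Radius of gyration: k = √(I/A) = √(147 147 667 / 12 920) = 106.72 mm.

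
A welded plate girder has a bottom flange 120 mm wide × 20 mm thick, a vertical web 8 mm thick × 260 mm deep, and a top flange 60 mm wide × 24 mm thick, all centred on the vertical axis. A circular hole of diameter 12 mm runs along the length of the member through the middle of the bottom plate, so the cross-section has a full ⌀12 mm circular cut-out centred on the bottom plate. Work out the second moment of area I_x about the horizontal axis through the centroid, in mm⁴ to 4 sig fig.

I_x ≈ 8.342 × 10⁷ mm⁴

Decompose the section into non-overlapping parts with the origin at the bottom-left of its bounding rectangle.
Bottom plate: 120 × 20, A = 2 400 mm², y = 10 mm, Ī = 80 000 mm⁴.
Web plate: 8 × 260, A = 2 080 mm², y = 150 mm, Ī = 11 717 333 mm⁴.
Top plate: 60 × 24, A = 1 440 mm², y = 292 mm, Ī = 69 120 mm⁴.
Hole (subtracted): ⌀12, A = 113.097 mm², y = 10 mm, Ī = 1017.88 mm⁴.
Centroid: ȳ = ΣA·y / ΣA = 130.078 mm.
Transfer each piece to the horizontal axis through the centroid using Ī + A·d² with d = y − 130.078:
  bottom plate: d = -120.078 mm → contributes +34 684 818 mm⁴
  web plate: d = 19.9222 mm → contributes +12 542 874 mm⁴
  top plate: d = 161.922 mm → contributes +37 824 198 mm⁴
  hole: d = -120.078 mm → contributes −1 631 731 mm⁴
Total I = 83 420 159 mm⁴.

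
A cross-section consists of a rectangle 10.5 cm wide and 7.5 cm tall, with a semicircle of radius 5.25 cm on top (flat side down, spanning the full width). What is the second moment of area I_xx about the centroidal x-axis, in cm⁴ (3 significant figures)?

I_xx ≈ 1450 cm⁴

Treat the section as a set of non-overlapping primitives; coordinates are from the bounding-box lower-left.
Rectangular body: 10.5 × 7.5, A = 78.75 cm², y = 3.75 cm, Ī = 369.14 cm⁴.
Semicircular cap: semicircle r = 5.25, A = 43.295 cm², y = 9.7282 cm, Ī = 83.381 cm⁴.
Centroid: ȳ = ΣA·y / ΣA = 5.8707 cm.
Transfer each piece to the centroidal x-axis using Ī + A·d² with d = y − 5.8707:
  rectangular body: d = -2.1207 cm → contributes +723.32 cm⁴
  semicircular cap: d = 3.8574 cm → contributes +727.6 cm⁴
Total I = 1450.9 cm⁴.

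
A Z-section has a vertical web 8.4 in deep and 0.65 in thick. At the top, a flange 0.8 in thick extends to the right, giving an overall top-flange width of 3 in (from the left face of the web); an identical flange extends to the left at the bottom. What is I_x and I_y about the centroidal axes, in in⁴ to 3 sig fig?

I_x ≈ 86.6 in⁴, I_y ≈ 10.4 in⁴

Break the section into simple shapes (no overlaps), measuring from the bottom-left corner of the bounding box.
Web: 0.65 × 8.4, A = 5.46 in², y = 4.2 in, Ī = 32.105 in⁴.
Top flange (beyond web): 2.35 × 0.8, A = 1.88 in², y = 8 in, Ī = 0.10027 in⁴.
Bottom flange (beyond web): 2.35 × 0.8, A = 1.88 in², y = 0.4 in, Ī = 0.10027 in⁴.
Centroid: ȳ = ΣA·y / ΣA = 4.2 in.
Transfer each piece to the centroidal x-axis using Ī + A·d² with d = y − 4.2:
  web: d = 0 in → contributes +32.105 in⁴
  top flange (beyond web): d = 3.8 in → contributes +27.247 in⁴
  bottom flange (beyond web): d = -3.8 in → contributes +27.247 in⁴
Total I = 86.6 in⁴.
For the y-axis: x̄ = 2.675 in.
Repeating about the centroidal y-axis gives I_y = 10.383 in⁴.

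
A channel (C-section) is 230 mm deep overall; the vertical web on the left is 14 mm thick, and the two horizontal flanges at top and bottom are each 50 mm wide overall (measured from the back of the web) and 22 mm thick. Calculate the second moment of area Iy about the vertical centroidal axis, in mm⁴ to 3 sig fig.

Break the section into simple shapes (no overlaps), measuring from the bottom-left corner of the bounding box.
Web: 14 × 230, A = 3 220 mm², x = 7 mm, Ī = 52 593 mm⁴.
Top flange (beyond web): 36 × 22, A = 792 mm², x = 32 mm, Ī = 85 536 mm⁴.
Bottom flange (beyond web): 36 × 22, A = 792 mm², x = 32 mm, Ī = 85 536 mm⁴.
Centroid: x̄ = ΣA·x / ΣA = 15.243 mm.
Transfer each piece to the vertical centroidal axis using Ī + A·d² with d = x − 15.243:
  web: d = -8.2431 mm → contributes +271 390 mm⁴
  top flange (beyond web): d = 16.757 mm → contributes +307 924 mm⁴
  bottom flange (beyond web): d = 16.757 mm → contributes +307 924 mm⁴
Total I = 887 237 mm⁴.

Iy ≈ 8.87 × 10⁵ mm⁴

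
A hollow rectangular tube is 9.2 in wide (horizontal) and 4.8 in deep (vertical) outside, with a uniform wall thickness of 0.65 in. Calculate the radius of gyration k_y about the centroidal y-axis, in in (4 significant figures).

Break the section into simple shapes (no overlaps), measuring from the bottom-left corner of the bounding box.
Outer rectangle: 9.2 × 4.8, A = 44.16 in², x = 4.6 in, Ī = 311.475 in⁴.
Inner void (subtracted): 7.9 × 3.5, A = 27.65 in², x = 4.6 in, Ī = 143.803 in⁴.
By symmetry the centroid is at mid-width, x̄ = 4.6 in.
All pieces are centred on the centroidal y-axis, so I = ΣĪ (holes subtracted) = 167.672 in⁴.
Radius of gyration: k = √(I/A) = √(167.672 / 16.51) = 3.18682 in.

k_y ≈ 3.187 in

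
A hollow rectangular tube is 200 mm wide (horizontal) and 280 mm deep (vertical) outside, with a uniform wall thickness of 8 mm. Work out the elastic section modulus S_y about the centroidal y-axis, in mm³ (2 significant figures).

Split into non-overlapping primitives; take the origin at the lower-left of the bounding box.
Outer rectangle: 200 × 280, A = 56 000 mm², x = 100 mm, Ī = 186 666 667 mm⁴.
Inner void (subtracted): 184 × 264, A = 48 576 mm², x = 100 mm, Ī = 137 049 088 mm⁴.
By symmetry the centroid is at mid-width, x̄ = 100 mm.
All pieces are centred on the centroidal y-axis, so I = ΣĪ (holes subtracted) = 49 617 579 mm⁴.
Extreme fibre distance c = 100 mm; S = I/c = 496 176 mm³.

S_y ≈ 5.0 × 10⁵ mm³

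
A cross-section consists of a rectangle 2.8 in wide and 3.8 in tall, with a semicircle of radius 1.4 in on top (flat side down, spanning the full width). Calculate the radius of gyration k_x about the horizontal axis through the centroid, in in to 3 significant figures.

k_x ≈ 1.43 in

Break the section into simple shapes (no overlaps), measuring from the bottom-left corner of the bounding box.
Rectangular body: 2.8 × 3.8, A = 10.64 in², y = 1.9 in, Ī = 12.803 in⁴.
Semicircular cap: semicircle r = 1.4, A = 3.0788 in², y = 4.3942 in, Ī = 0.42164 in⁴.
Centroid: ȳ = ΣA·y / ΣA = 2.4597 in.
Transfer each piece to the horizontal axis through the centroid using Ī + A·d² with d = y − 2.4597:
  rectangular body: d = -0.55974 in → contributes +16.137 in⁴
  semicircular cap: d = 1.9344 in → contributes +11.942 in⁴
Total I = 28.08 in⁴.
Radius of gyration: k = √(I/A) = √(28.08 / 13.719) = 1.4307 in.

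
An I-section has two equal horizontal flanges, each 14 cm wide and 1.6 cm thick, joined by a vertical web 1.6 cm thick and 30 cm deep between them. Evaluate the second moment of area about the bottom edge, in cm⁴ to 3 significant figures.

Decompose the section into non-overlapping parts with the origin at the bottom-left of its bounding rectangle.
Bottom flange: 14 × 1.6, A = 22.4 cm², y = 0.8 cm, Ī = 4.7787 cm⁴.
Web: 1.6 × 30, A = 48 cm², y = 16.6 cm, Ī = 3 600 cm⁴.
Top flange: 14 × 1.6, A = 22.4 cm², y = 32.4 cm, Ī = 4.7787 cm⁴.
Transfer each piece to a horizontal axis along the bottom face using Ī + A·d² with d = y − 0:
  bottom flange: d = 0.8 cm → contributes +19.115 cm⁴
  web: d = 16.6 cm → contributes +16 827 cm⁴
  top flange: d = 32.4 cm → contributes +23 519 cm⁴
Total I = 40 365 cm⁴.

I_base ≈ 4.04 × 10⁴ cm⁴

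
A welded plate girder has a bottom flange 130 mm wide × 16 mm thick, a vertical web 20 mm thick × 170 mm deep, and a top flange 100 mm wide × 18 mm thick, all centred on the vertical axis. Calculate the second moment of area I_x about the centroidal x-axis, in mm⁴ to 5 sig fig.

Break the section into simple shapes (no overlaps), measuring from the bottom-left corner of the bounding box.
Bottom plate: 130 × 16, A = 2 080 mm², y = 8 mm, Ī = 44373.33 mm⁴.
Web plate: 20 × 170, A = 3 400 mm², y = 101 mm, Ī = 8 188 333 mm⁴.
Top plate: 100 × 18, A = 1 800 mm², y = 195 mm, Ī = 48 600 mm⁴.
Centroid: ȳ = ΣA·y / ΣA = 97.67033 mm.
Transfer each piece to the centroidal x-axis using Ī + A·d² with d = y − 97.67033:
  bottom plate: d = -89.67033 mm → contributes +16 769 171 mm⁴
  web plate: d = 3.32967 mm → contributes +8 226 028 mm⁴
  top plate: d = 97.32967 mm → contributes +17 100 117 mm⁴
Total I = 42 095 315 mm⁴.

I_x ≈ 4.2095 × 10⁷ mm⁴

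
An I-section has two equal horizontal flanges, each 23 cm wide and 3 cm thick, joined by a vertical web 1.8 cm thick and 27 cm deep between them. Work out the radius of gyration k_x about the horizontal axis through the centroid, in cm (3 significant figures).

Split into non-overlapping primitives; take the origin at the lower-left of the bounding box.
Bottom flange: 23 × 3, A = 69 cm², y = 1.5 cm, Ī = 51.75 cm⁴.
Web: 1.8 × 27, A = 48.6 cm², y = 16.5 cm, Ī = 2952.5 cm⁴.
Top flange: 23 × 3, A = 69 cm², y = 31.5 cm, Ī = 51.75 cm⁴.
By symmetry the centroid is at mid-height, ȳ = 16.5 cm.
Transfer each piece to the horizontal axis through the centroid using Ī + A·d² with d = y − 16.5:
  bottom flange: d = -15 cm → contributes +15 577 cm⁴
  web: d = 0 cm → contributes +2952.5 cm⁴
  top flange: d = 15 cm → contributes +15 577 cm⁴
Total I = 34 106 cm⁴.
Radius of gyration: k = √(I/A) = √(34 106 / 186.6) = 13.519 cm.

k_x ≈ 13.5 cm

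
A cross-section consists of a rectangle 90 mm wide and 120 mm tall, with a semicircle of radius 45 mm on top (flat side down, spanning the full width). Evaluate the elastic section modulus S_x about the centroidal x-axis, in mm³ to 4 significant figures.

S_x ≈ 3.308 × 10⁵ mm³

Treat the section as a set of non-overlapping primitives; coordinates are from the bounding-box lower-left.
Rectangular body: 90 × 120, A = 10 800 mm², y = 60 mm, Ī = 12 960 000 mm⁴.
Semicircular cap: semicircle r = 45, A = 3180.86 mm², y = 139.099 mm, Ī = 450 072 mm⁴.
Centroid: ȳ = ΣA·y / ΣA = 77.9962 mm.
Transfer each piece to the centroidal x-axis using Ī + A·d² with d = y − 77.9962:
  rectangular body: d = -17.9962 mm → contributes +16 457 705 mm⁴
  semicircular cap: d = 61.1024 mm → contributes +12 325 848 mm⁴
Total I = 28 783 553 mm⁴.
Extreme fibre distance c = 87.0038 mm; S = I/c = 330 831 mm³.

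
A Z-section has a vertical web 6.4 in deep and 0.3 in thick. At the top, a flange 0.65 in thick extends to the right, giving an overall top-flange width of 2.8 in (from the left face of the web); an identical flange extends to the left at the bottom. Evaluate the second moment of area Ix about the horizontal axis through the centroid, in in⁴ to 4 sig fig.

Decompose the section into non-overlapping parts with the origin at the bottom-left of its bounding rectangle.
Web: 0.3 × 6.4, A = 1.92 in², y = 3.2 in, Ī = 6.5536 in⁴.
Top flange (beyond web): 2.5 × 0.65, A = 1.625 in², y = 6.075 in, Ī = 0.0572135 in⁴.
Bottom flange (beyond web): 2.5 × 0.65, A = 1.625 in², y = 0.325 in, Ī = 0.0572135 in⁴.
Centroid: ȳ = ΣA·y / ΣA = 3.2 in.
Transfer each piece to the horizontal axis through the centroid using Ī + A·d² with d = y − 3.2:
  web: d = 0 in → contributes +6.5536 in⁴
  top flange (beyond web): d = 2.875 in → contributes +13.4889 in⁴
  bottom flange (beyond web): d = -2.875 in → contributes +13.4889 in⁴
Total I = 33.5313 in⁴.

Ix ≈ 33.53 in⁴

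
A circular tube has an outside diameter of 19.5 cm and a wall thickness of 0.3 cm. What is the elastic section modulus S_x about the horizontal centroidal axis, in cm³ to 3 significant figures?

S_x ≈ 85.5 cm³

Decompose the section into non-overlapping parts with the origin at the bottom-left of its bounding rectangle.
Outer circle: ⌀19.5, A = 298.65 cm², y = 9.75 cm, Ī = 7097.5 cm⁴.
Bore (subtracted): ⌀18.9, A = 280.55 cm², y = 9.75 cm, Ī = 6263.5 cm⁴.
By symmetry the centroid is at mid-height, ȳ = 9.75 cm.
All pieces are centred on the horizontal centroidal axis, so I = ΣĪ (holes subtracted) = 834.05 cm⁴.
Extreme fibre distance c = 9.75 cm; S = I/c = 85.543 cm³.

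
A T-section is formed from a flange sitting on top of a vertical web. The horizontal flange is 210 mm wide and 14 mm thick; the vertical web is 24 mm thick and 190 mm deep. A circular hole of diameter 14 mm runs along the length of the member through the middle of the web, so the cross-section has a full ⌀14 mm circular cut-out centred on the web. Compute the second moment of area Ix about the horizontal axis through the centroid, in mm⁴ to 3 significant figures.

Ix ≈ 3.21 × 10⁷ mm⁴

Break the section into simple shapes (no overlaps), measuring from the bottom-left corner of the bounding box.
Flange: 210 × 14, A = 2 940 mm², y = 197 mm, Ī = 48 020 mm⁴.
Web: 24 × 190, A = 4 560 mm², y = 95 mm, Ī = 13 718 000 mm⁴.
Hole (subtracted): ⌀14, A = 153.94 mm², y = 95 mm, Ī = 1885.7 mm⁴.
Centroid: ȳ = ΣA·y / ΣA = 135.82 mm.
Transfer each piece to the horizontal axis through the centroid using Ī + A·d² with d = y − 135.82:
  flange: d = 61.178 mm → contributes +11 051 744 mm⁴
  web: d = -40.822 mm → contributes +21 316 899 mm⁴
  hole: d = -40.822 mm → contributes −258 412 mm⁴
Total I = 32 110 231 mm⁴.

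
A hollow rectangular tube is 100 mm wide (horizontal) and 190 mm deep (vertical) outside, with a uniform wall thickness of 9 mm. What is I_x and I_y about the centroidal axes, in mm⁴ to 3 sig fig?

I_x ≈ 2.24 × 10⁷ mm⁴, I_y ≈ 7.93 × 10⁶ mm⁴

Treat the section as a set of non-overlapping primitives; coordinates are from the bounding-box lower-left.
Outer rectangle: 100 × 190, A = 19 000 mm², y = 95 mm, Ī = 57 158 333 mm⁴.
Inner void (subtracted): 82 × 172, A = 14 104 mm², y = 95 mm, Ī = 34 771 061 mm⁴.
By symmetry the centroid is at mid-height, ȳ = 95 mm.
All pieces are centred on the centroidal x-axis, so I = ΣĪ (holes subtracted) = 22 387 272 mm⁴.
Repeating about the centroidal y-axis gives I_y = 7 930 392 mm⁴.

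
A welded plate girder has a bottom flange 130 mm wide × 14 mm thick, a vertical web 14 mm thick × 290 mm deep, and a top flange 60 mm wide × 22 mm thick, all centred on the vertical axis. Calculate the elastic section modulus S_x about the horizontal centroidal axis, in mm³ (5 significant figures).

Split into non-overlapping primitives; take the origin at the lower-left of the bounding box.
Bottom plate: 130 × 14, A = 1 820 mm², y = 7 mm, Ī = 29726.67 mm⁴.
Web plate: 14 × 290, A = 4 060 mm², y = 159 mm, Ī = 28 453 833 mm⁴.
Top plate: 60 × 22, A = 1 320 mm², y = 315 mm, Ī = 53 240 mm⁴.
Centroid: ȳ = ΣA·y / ΣA = 149.1778 mm.
Transfer each piece to the horizontal centroidal axis using Ī + A·d² with d = y − 149.1778:
  bottom plate: d = -142.1778 mm → contributes +36 820 154 mm⁴
  web plate: d = 9.822222 mm → contributes +28 845 526 mm⁴
  top plate: d = 165.8222 mm → contributes +36 349 292 mm⁴
Total I = 102 014 972 mm⁴.
Extreme fibre distance c = 176.8222 mm; S = I/c = 576935.2 mm³.

S_x ≈ 5.7694 × 10⁵ mm³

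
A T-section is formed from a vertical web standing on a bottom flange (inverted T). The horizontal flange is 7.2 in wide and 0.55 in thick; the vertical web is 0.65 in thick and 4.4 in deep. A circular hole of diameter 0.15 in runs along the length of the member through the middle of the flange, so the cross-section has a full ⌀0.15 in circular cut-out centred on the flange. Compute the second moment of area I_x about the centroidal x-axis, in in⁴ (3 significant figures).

Split into non-overlapping primitives; take the origin at the lower-left of the bounding box.
Flange: 7.2 × 0.55, A = 3.96 in², y = 0.275 in, Ī = 0.099825 in⁴.
Web: 0.65 × 4.4, A = 2.86 in², y = 2.75 in, Ī = 4.6141 in⁴.
Hole (subtracted): ⌀0.15, A = 0.017671 in², y = 0.275 in, Ī = 0.00002485 in⁴.
Centroid: ȳ = ΣA·y / ΣA = 1.3156 in.
Transfer each piece to the centroidal x-axis using Ī + A·d² with d = y − 1.3156:
  flange: d = -1.0406 in → contributes +4.3879 in⁴
  web: d = 1.4344 in → contributes +10.499 in⁴
  hole: d = -1.0406 in → contributes −0.01916 in⁴
Total I = 14.867 in⁴.

I_x ≈ 14.9 in⁴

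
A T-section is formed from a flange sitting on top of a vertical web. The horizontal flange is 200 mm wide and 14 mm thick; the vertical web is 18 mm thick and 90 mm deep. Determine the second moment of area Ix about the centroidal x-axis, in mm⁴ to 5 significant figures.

Break the section into simple shapes (no overlaps), measuring from the bottom-left corner of the bounding box.
Flange: 200 × 14, A = 2 800 mm², y = 97 mm, Ī = 45733.33 mm⁴.
Web: 18 × 90, A = 1 620 mm², y = 45 mm, Ī = 1 093 500 mm⁴.
Centroid: ȳ = ΣA·y / ΣA = 77.94118 mm.
Transfer each piece to the centroidal x-axis using Ī + A·d² with d = y − 77.94118:
  flange: d = 19.05882 mm → contributes +1 062 802 mm⁴
  web: d = -32.94118 mm → contributes +2 851 396 mm⁴
Total I = 3 914 198 mm⁴.

Ix ≈ 3.9142 × 10⁶ mm⁴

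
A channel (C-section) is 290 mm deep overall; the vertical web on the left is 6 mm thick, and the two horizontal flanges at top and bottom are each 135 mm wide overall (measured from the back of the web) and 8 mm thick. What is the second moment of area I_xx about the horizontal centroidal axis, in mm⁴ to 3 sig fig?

Split into non-overlapping primitives; take the origin at the lower-left of the bounding box.
Web: 6 × 290, A = 1 740 mm², y = 145 mm, Ī = 12 194 500 mm⁴.
Top flange (beyond web): 129 × 8, A = 1 032 mm², y = 286 mm, Ī = 5 504 mm⁴.
Bottom flange (beyond web): 129 × 8, A = 1 032 mm², y = 4 mm, Ī = 5 504 mm⁴.
By symmetry the centroid is at mid-height, ȳ = 145 mm.
Transfer each piece to the horizontal centroidal axis using Ī + A·d² with d = y − 145:
  web: d = 0 mm → contributes +12 194 500 mm⁴
  top flange (beyond web): d = 141 mm → contributes +20 522 696 mm⁴
  bottom flange (beyond web): d = -141 mm → contributes +20 522 696 mm⁴
Total I = 53 239 892 mm⁴.

I_xx ≈ 5.32 × 10⁷ mm⁴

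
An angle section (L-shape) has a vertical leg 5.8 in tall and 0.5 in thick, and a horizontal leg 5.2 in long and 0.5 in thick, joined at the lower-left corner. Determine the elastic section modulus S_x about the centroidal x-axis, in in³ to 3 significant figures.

Break the section into simple shapes (no overlaps), measuring from the bottom-left corner of the bounding box.
Vertical leg: 0.5 × 5.8, A = 2.9 in², y = 2.9 in, Ī = 8.1297 in⁴.
Horizontal leg (remainder): 4.7 × 0.5, A = 2.35 in², y = 0.25 in, Ī = 0.048958 in⁴.
Centroid: ȳ = ΣA·y / ΣA = 1.7138 in.
Transfer each piece to the centroidal x-axis using Ī + A·d² with d = y − 1.7138:
  vertical leg: d = 1.1862 in → contributes +12.21 in⁴
  horizontal leg (remainder): d = -1.4638 in → contributes +5.0844 in⁴
Total I = 17.294 in⁴.
Extreme fibre distance c = 4.0862 in; S = I/c = 4.2324 in³.

S_x ≈ 4.23 in³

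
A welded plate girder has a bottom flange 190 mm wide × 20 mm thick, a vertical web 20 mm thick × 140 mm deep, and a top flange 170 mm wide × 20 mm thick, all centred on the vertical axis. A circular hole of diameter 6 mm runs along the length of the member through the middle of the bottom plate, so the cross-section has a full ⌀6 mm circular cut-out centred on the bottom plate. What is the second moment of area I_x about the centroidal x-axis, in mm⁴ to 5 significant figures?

I_x ≈ 5.0624 × 10⁷ mm⁴

Decompose the section into non-overlapping parts with the origin at the bottom-left of its bounding rectangle.
Bottom plate: 190 × 20, A = 3 800 mm², y = 10 mm, Ī = 126666.7 mm⁴.
Web plate: 20 × 140, A = 2 800 mm², y = 90 mm, Ī = 4 573 333 mm⁴.
Top plate: 170 × 20, A = 3 400 mm², y = 170 mm, Ī = 113333.3 mm⁴.
Hole (subtracted): ⌀6, A = 28.27433 mm², y = 10 mm, Ī = 63.61725 mm⁴.
Centroid: ȳ = ΣA·y / ΣA = 87.01776 mm.
Transfer each piece to the centroidal x-axis using Ī + A·d² with d = y − 87.01776:
  bottom plate: d = -77.01776 mm → contributes +22 667 263 mm⁴
  web plate: d = 2.982237 mm → contributes +4 598 236 mm⁴
  top plate: d = 82.98224 mm → contributes +23 525 909 mm⁴
  hole: d = -77.01776 mm → contributes −167779.5 mm⁴
Total I = 50 623 628 mm⁴.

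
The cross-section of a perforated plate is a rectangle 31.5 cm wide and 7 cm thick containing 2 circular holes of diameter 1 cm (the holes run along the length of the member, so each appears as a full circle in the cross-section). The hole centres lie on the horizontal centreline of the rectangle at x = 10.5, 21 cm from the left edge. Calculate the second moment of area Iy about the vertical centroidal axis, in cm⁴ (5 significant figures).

Iy ≈ 1.8189 × 10⁴ cm⁴

Split into non-overlapping primitives; take the origin at the lower-left of the bounding box.
Plate: 31.5 × 7, A = 220.5 cm², x = 15.75 cm, Ī = 18232.59 cm⁴.
Hole 1 (subtracted): ⌀1, A = 0.7853982 cm², x = 10.5 cm, Ī = 0.04908739 cm⁴.
Hole 2 (subtracted): ⌀1, A = 0.7853982 cm², x = 21 cm, Ī = 0.04908739 cm⁴.
By symmetry the centroid is at mid-width, x̄ = 15.75 cm.
Transfer each piece to the vertical centroidal axis using Ī + A·d² with d = x − 15.75:
  plate: d = 0 cm → contributes +18232.59 cm⁴
  hole 1: d = -5.25 cm → contributes −21.69662 cm⁴
  hole 2: d = 5.25 cm → contributes −21.69662 cm⁴
Total I = 18189.2 cm⁴.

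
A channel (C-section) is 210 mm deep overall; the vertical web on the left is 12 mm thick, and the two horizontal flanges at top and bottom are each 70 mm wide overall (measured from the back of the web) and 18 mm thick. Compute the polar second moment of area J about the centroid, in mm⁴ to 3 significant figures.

J ≈ 3.06 × 10⁷ mm⁴

Decompose the section into non-overlapping parts with the origin at the bottom-left of its bounding rectangle.
Web: 12 × 210, A = 2 520 mm², y = 105 mm, Ī = 9 261 000 mm⁴.
Top flange (beyond web): 58 × 18, A = 1 044 mm², y = 201 mm, Ī = 28 188 mm⁴.
Bottom flange (beyond web): 58 × 18, A = 1 044 mm², y = 9 mm, Ī = 28 188 mm⁴.
By symmetry the centroid is at mid-height, ȳ = 105 mm.
Transfer each piece to the centroidal x-axis using Ī + A·d² with d = y − 105:
  web: d = 0 mm → contributes +9 261 000 mm⁴
  top flange (beyond web): d = 96 mm → contributes +9 649 692 mm⁴
  bottom flange (beyond web): d = -96 mm → contributes +9 649 692 mm⁴
Total I = 28 560 384 mm⁴.
For the y-axis: x̄ = 21.859 mm.
Repeating about the centroidal y-axis gives I_y = 2 014 373 mm⁴.
Polar second moment: J = I_x + I_y = 30 574 757 mm⁴.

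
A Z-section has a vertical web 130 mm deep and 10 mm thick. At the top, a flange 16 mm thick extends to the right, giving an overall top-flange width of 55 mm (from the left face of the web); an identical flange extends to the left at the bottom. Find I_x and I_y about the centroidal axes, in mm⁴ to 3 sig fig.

I_x ≈ 6.54 × 10⁶ mm⁴, I_y ≈ 1.34 × 10⁶ mm⁴

Treat the section as a set of non-overlapping primitives; coordinates are from the bounding-box lower-left.
Web: 10 × 130, A = 1 300 mm², y = 65 mm, Ī = 1 830 833 mm⁴.
Top flange (beyond web): 45 × 16, A = 720 mm², y = 122 mm, Ī = 15 360 mm⁴.
Bottom flange (beyond web): 45 × 16, A = 720 mm², y = 8 mm, Ī = 15 360 mm⁴.
Centroid: ȳ = ΣA·y / ΣA = 65 mm.
Transfer each piece to the centroidal x-axis using Ī + A·d² with d = y − 65:
  web: d = 0 mm → contributes +1 830 833 mm⁴
  top flange (beyond web): d = 57 mm → contributes +2 354 640 mm⁴
  bottom flange (beyond web): d = -57 mm → contributes +2 354 640 mm⁴
Total I = 6 540 113 mm⁴.
For the y-axis: x̄ = 50 mm.
Repeating about the centroidal y-axis gives I_y = 1 342 833 mm⁴.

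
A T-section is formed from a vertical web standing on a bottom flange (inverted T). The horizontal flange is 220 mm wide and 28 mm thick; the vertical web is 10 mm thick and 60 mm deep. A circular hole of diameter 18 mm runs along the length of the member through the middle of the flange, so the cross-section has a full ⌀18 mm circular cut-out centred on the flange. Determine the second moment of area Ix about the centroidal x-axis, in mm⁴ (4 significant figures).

Ix ≈ 1.632 × 10⁶ mm⁴

Treat the section as a set of non-overlapping primitives; coordinates are from the bounding-box lower-left.
Flange: 220 × 28, A = 6 160 mm², y = 14 mm, Ī = 402 453 mm⁴.
Web: 10 × 60, A = 600 mm², y = 58 mm, Ī = 180 000 mm⁴.
Hole (subtracted): ⌀18, A = 254.469 mm², y = 14 mm, Ī = 5 153 mm⁴.
Centroid: ȳ = ΣA·y / ΣA = 18.0581 mm.
Transfer each piece to the centroidal x-axis using Ī + A·d² with d = y − 18.0581:
  flange: d = -4.05809 mm → contributes +503 897 mm⁴
  web: d = 39.9419 mm → contributes +1 137 214 mm⁴
  hole: d = -4.05809 mm → contributes −9343.61 mm⁴
Total I = 1 631 767 mm⁴.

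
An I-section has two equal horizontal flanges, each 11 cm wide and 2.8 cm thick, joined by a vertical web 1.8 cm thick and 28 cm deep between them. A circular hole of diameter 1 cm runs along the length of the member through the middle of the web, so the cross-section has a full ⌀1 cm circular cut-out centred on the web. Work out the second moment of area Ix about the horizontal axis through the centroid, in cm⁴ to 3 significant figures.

Ix ≈ 1.79 × 10⁴ cm⁴

Split into non-overlapping primitives; take the origin at the lower-left of the bounding box.
Bottom flange: 11 × 2.8, A = 30.8 cm², y = 1.4 cm, Ī = 20.123 cm⁴.
Web: 1.8 × 28, A = 50.4 cm², y = 16.8 cm, Ī = 3292.8 cm⁴.
Top flange: 11 × 2.8, A = 30.8 cm², y = 32.2 cm, Ī = 20.123 cm⁴.
Hole (subtracted): ⌀1, A = 0.7854 cm², y = 16.8 cm, Ī = 0.049087 cm⁴.
By symmetry the centroid is at mid-height, ȳ = 16.8 cm.
Transfer each piece to the horizontal axis through the centroid using Ī + A·d² with d = y − 16.8:
  bottom flange: d = -15.4 cm → contributes +7324.7 cm⁴
  web: d = 0 cm → contributes +3292.8 cm⁴
  top flange: d = 15.4 cm → contributes +7324.7 cm⁴
  hole: d = 0 cm → contributes −0.049087 cm⁴
Total I = 17 942 cm⁴.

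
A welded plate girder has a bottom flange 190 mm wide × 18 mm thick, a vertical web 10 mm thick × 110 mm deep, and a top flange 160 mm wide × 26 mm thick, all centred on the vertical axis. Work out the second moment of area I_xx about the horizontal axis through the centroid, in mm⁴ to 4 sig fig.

I_xx ≈ 3.421 × 10⁷ mm⁴

Split into non-overlapping primitives; take the origin at the lower-left of the bounding box.
Bottom plate: 190 × 18, A = 3 420 mm², y = 9 mm, Ī = 92 340 mm⁴.
Web plate: 10 × 110, A = 1 100 mm², y = 73 mm, Ī = 1 109 167 mm⁴.
Top plate: 160 × 26, A = 4 160 mm², y = 141 mm, Ī = 234 347 mm⁴.
Centroid: ȳ = ΣA·y / ΣA = 80.3733 mm.
Transfer each piece to the horizontal axis through the centroid using Ī + A·d² with d = y − 80.3733:
  bottom plate: d = -71.3733 mm → contributes +17 514 312 mm⁴
  web plate: d = -7.37327 mm → contributes +1 168 968 mm⁴
  top plate: d = 60.6267 mm → contributes +15 524 843 mm⁴
Total I = 34 208 124 mm⁴.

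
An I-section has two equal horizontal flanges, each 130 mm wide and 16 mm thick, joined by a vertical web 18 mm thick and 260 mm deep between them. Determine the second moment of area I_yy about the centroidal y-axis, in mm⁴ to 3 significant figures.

Split into non-overlapping primitives; take the origin at the lower-left of the bounding box.
Bottom flange: 130 × 16, A = 2 080 mm², x = 65 mm, Ī = 2 929 333 mm⁴.
Web: 18 × 260, A = 4 680 mm², x = 65 mm, Ī = 126 360 mm⁴.
Top flange: 130 × 16, A = 2 080 mm², x = 65 mm, Ī = 2 929 333 mm⁴.
By symmetry the centroid is at mid-width, x̄ = 65 mm.
All pieces are centred on the centroidal y-axis, so I = ΣĪ = 5 985 027 mm⁴.

I_yy ≈ 5.99 × 10⁶ mm⁴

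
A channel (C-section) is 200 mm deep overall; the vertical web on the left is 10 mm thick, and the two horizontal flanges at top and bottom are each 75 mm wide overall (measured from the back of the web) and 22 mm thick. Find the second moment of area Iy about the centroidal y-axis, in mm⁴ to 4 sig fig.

Iy ≈ 2.679 × 10⁶ mm⁴

Break the section into simple shapes (no overlaps), measuring from the bottom-left corner of the bounding box.
Web: 10 × 200, A = 2 000 mm², x = 5 mm, Ī = 16666.7 mm⁴.
Top flange (beyond web): 65 × 22, A = 1 430 mm², x = 42.5 mm, Ī = 503 479 mm⁴.
Bottom flange (beyond web): 65 × 22, A = 1 430 mm², x = 42.5 mm, Ī = 503 479 mm⁴.
Centroid: x̄ = ΣA·x / ΣA = 27.0679 mm.
Transfer each piece to the centroidal y-axis using Ī + A·d² with d = x − 27.0679:
  web: d = -22.0679 mm → contributes +990 651 mm⁴
  top flange (beyond web): d = 15.4321 mm → contributes +844 033 mm⁴
  bottom flange (beyond web): d = 15.4321 mm → contributes +844 033 mm⁴
Total I = 2 678 718 mm⁴.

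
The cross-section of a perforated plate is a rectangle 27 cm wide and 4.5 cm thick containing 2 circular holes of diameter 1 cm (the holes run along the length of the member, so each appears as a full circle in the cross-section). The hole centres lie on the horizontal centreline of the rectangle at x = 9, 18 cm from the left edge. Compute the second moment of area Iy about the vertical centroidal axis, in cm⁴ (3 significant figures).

Decompose the section into non-overlapping parts with the origin at the bottom-left of its bounding rectangle.
Plate: 27 × 4.5, A = 121.5 cm², x = 13.5 cm, Ī = 7381.1 cm⁴.
Hole 1 (subtracted): ⌀1, A = 0.7854 cm², x = 9 cm, Ī = 0.049087 cm⁴.
Hole 2 (subtracted): ⌀1, A = 0.7854 cm², x = 18 cm, Ī = 0.049087 cm⁴.
By symmetry the centroid is at mid-width, x̄ = 13.5 cm.
Transfer each piece to the vertical centroidal axis using Ī + A·d² with d = x − 13.5:
  plate: d = 0 cm → contributes +7381.1 cm⁴
  hole 1: d = -4.5 cm → contributes −15.953 cm⁴
  hole 2: d = 4.5 cm → contributes −15.953 cm⁴
Total I = 7349.2 cm⁴.

Iy ≈ 7350 cm⁴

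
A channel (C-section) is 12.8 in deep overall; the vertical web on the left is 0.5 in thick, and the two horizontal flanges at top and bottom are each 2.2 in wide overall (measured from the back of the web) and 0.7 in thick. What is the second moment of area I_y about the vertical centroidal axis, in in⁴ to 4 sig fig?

I_y ≈ 2.806 in⁴

Treat the section as a set of non-overlapping primitives; coordinates are from the bounding-box lower-left.
Web: 0.5 × 12.8, A = 6.4 in², x = 0.25 in, Ī = 0.133333 in⁴.
Top flange (beyond web): 1.7 × 0.7, A = 1.19 in², x = 1.35 in, Ī = 0.286592 in⁴.
Bottom flange (beyond web): 1.7 × 0.7, A = 1.19 in², x = 1.35 in, Ī = 0.286592 in⁴.
Centroid: x̄ = ΣA·x / ΣA = 0.548178 in.
Transfer each piece to the vertical centroidal axis using Ī + A·d² with d = x − 0.548178:
  web: d = -0.298178 in → contributes +0.702357 in⁴
  top flange (beyond web): d = 0.801822 in → contributes +1.05167 in⁴
  bottom flange (beyond web): d = 0.801822 in → contributes +1.05167 in⁴
Total I = 2.80569 in⁴.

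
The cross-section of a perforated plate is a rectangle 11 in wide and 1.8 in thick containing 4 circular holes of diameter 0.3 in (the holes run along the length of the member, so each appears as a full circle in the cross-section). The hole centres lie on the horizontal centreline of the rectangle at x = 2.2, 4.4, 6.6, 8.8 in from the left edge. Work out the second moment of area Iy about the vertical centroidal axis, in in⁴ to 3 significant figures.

Break the section into simple shapes (no overlaps), measuring from the bottom-left corner of the bounding box.
Plate: 11 × 1.8, A = 19.8 in², x = 5.5 in, Ī = 199.65 in⁴.
Hole 1 (subtracted): ⌀0.3, A = 0.070686 in², x = 2.2 in, Ī = 0.00039761 in⁴.
Hole 2 (subtracted): ⌀0.3, A = 0.070686 in², x = 4.4 in, Ī = 0.00039761 in⁴.
Hole 3 (subtracted): ⌀0.3, A = 0.070686 in², x = 6.6 in, Ī = 0.00039761 in⁴.
Hole 4 (subtracted): ⌀0.3, A = 0.070686 in², x = 8.8 in, Ī = 0.00039761 in⁴.
By symmetry the centroid is at mid-width, x̄ = 5.5 in.
Transfer each piece to the vertical centroidal axis using Ī + A·d² with d = x − 5.5:
  plate: d = 0 in → contributes +199.65 in⁴
  hole 1: d = -3.3 in → contributes −0.77017 in⁴
  hole 2: d = -1.1 in → contributes −0.085927 in⁴
  hole 3: d = 1.1 in → contributes −0.085927 in⁴
  hole 4: d = 3.3 in → contributes −0.77017 in⁴
Total I = 197.94 in⁴.

Iy ≈ 198 in⁴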